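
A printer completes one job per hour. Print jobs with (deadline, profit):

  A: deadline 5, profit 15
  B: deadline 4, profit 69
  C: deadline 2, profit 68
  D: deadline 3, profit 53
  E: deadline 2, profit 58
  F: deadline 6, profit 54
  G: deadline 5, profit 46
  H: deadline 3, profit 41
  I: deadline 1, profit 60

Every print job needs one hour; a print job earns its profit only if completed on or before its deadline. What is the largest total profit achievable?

350

Take jobs in profit order; each goes to the latest open slot no later than its deadline.
Profit order: B=69 C=68 I=60 E=58 F=54 D=53 G=46 H=41 A=15
Assign: B→slot 4, C→slot 2, I→slot 1, E skipped, F→slot 6, D→slot 3, G→slot 5, H skipped, A skipped.
Slots: [1:I] [2:C] [3:D] [4:B] [5:G] [6:F]
Profit = 60 + 68 + 53 + 69 + 46 + 54 = 350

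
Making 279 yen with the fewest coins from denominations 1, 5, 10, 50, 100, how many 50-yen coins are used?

1

279 − 2×100→79 − 1×50→29 − 2×10→9 − 1×5→4 − 4×1→0
Count of 50: 1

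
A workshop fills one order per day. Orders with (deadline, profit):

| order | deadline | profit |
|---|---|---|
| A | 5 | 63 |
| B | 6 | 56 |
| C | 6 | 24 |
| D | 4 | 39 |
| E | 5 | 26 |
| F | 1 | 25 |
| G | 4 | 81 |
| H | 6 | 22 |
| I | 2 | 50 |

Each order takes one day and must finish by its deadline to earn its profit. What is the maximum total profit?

315

Sort by profit descending; place each in the latest free slot ≤ its deadline.
Profit order: G=81 A=63 B=56 I=50 D=39 E=26 F=25 C=24 H=22
Assign: G→slot 4, A→slot 5, B→slot 6, I→slot 2, D→slot 3, E→slot 1, F skipped, C skipped, H skipped.
Slots: [1:E] [2:I] [3:D] [4:G] [5:A] [6:B]
Profit = 26 + 50 + 39 + 81 + 63 + 56 = 315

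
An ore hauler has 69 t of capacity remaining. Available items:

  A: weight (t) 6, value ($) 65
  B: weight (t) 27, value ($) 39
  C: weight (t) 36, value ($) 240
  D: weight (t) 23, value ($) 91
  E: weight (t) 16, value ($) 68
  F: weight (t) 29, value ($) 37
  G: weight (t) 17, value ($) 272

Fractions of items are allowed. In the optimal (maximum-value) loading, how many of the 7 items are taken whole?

Sort by value per unit weight and fill in that order.
Ratios (sorted): G 16.00, A 10.83, C 6.67, E 4.25, D 3.96, B 1.44, F 1.28
take G (17 @ 272); take A (6 @ 65); take C (36 @ 240); take 10/16 of E → 42.50. Capacity used 69/69.
3 item(s) taken whole; one partial (take 10/16 of E).

3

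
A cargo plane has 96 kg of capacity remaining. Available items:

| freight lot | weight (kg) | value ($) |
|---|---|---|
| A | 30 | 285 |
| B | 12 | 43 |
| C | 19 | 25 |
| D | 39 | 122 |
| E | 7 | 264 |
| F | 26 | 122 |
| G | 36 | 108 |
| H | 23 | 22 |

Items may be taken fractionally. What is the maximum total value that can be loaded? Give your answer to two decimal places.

Ratios (sorted): E 37.71, A 9.50, F 4.69, B 3.58, D 3.13, G 3.00, C 1.32, H 0.96
take E (7 @ 264); take A (30 @ 285); take F (26 @ 122); take B (12 @ 43); take 21/39 of D → 65.69. Capacity used 96/96.
Total value = 779.69

779.69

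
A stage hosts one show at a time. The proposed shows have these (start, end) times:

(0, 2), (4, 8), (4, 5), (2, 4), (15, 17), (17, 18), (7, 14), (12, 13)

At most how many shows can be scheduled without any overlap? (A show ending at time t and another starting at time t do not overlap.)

By end time: (0,2), (2,4), (4,5), (4,8), (12,13), (7,14), (15,17), (17,18).
Pick (0,2); next start ≥ 2 → (2,4); next start ≥ 4 → (4,5); next start ≥ 5 → (12,13); next start ≥ 13 → (15,17); next start ≥ 17 → (17,18).
Selected 6 shows.

6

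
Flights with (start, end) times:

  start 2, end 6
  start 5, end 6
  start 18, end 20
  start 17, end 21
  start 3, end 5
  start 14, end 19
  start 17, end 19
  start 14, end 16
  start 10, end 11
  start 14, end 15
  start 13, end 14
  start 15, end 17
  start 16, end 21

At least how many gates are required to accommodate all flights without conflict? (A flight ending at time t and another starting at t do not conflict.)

Events (time:±→running): 2:+→1 3:+→2 5:-→1 5:+→2 6:-→1 6:-→0 10:+→1 11:-→0 13:+→1 14:-→0 14:+→1 14:+→2 14:+→3 15:-→2 15:+→3 16:-→2 16:+→3 17:-→2 17:+→3 17:+→4 18:+→5 … peak 5.

5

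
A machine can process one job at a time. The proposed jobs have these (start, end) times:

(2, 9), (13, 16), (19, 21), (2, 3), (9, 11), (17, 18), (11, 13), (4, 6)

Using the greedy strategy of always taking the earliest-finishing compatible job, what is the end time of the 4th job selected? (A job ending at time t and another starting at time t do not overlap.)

By end time: (2,3), (4,6), (2,9), (9,11), (11,13), (13,16), (17,18), (19,21).
Pick (2,3); next start ≥ 3 → (4,6); next start ≥ 6 → (9,11); next start ≥ 11 → (11,13); next start ≥ 13 → (13,16); next start ≥ 16 → (17,18); next start ≥ 18 → (19,21).
Selected: (2,3) (4,6) (9,11) (11,13) (13,16) (17,18) (19,21)

13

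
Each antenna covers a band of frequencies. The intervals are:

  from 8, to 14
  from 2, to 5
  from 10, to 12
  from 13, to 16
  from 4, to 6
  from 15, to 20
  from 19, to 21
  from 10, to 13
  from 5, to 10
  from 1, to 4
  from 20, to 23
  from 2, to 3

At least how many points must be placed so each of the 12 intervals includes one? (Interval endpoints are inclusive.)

5

Process intervals by earliest right end; each time one isn't hit yet, stab at its right endpoint.
Sorted: [2,3] [1,4] [2,5] [4,6] [5,10] [10,12] [10,13] [8,14] [13,16] [15,20] [19,21] [20,23]
{[2,3],[1,4],[2,5]} hit by 3; {[4,6],[5,10]} hit by 6; {[10,12],[10,13],[8,14]} hit by 12; {[13,16],[15,20]} hit by 16; {[19,21],[20,23]} hit by 21.
Points: 3, 6, 12, 16, 21 (5 total).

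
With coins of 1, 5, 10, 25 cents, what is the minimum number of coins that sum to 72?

6

72 − 2×25→22 − 2×10→2 − 2×1→0
Total coins = 2 + 2 + 2 = 6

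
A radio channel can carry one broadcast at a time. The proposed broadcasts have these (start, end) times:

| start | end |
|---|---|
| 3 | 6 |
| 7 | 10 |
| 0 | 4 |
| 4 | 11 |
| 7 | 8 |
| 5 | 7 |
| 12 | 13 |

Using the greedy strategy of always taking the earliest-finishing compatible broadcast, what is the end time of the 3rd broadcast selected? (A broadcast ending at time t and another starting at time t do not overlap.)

Order by finish time; keep every interval that doesn't clash with the previous kept one.
By end time: (0,4), (3,6), (5,7), (7,8), (7,10), (4,11), (12,13).
Pick (0,4); next start ≥ 4 → (5,7); next start ≥ 7 → (7,8); next start ≥ 8 → (12,13).
Selected: (0,4) (5,7) (7,8) (12,13)

8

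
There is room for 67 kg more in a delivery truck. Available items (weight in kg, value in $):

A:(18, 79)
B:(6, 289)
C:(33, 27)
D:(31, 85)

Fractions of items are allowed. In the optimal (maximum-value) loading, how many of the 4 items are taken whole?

3

Sort by value per unit weight and fill in that order.
Ratios (sorted): B 48.17, A 4.39, D 2.74, C 0.82
take B (6 @ 289); take A (18 @ 79); take D (31 @ 85); take 12/33 of C → 9.82. Capacity used 67/67.
3 item(s) taken whole; one partial (take 12/33 of C).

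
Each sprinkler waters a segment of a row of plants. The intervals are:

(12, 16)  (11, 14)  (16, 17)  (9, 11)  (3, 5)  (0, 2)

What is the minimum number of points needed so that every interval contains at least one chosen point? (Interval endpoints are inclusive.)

Sort by right endpoint; whenever an interval is uncovered, place a point at its right end.
Sorted: [0,2] [3,5] [9,11] [11,14] [12,16] [16,17]
{[0,2]} hit by 2; {[3,5]} hit by 5; {[9,11],[11,14]} hit by 11; {[12,16],[16,17]} hit by 16.
Points: 2, 5, 11, 16 (4 total).

4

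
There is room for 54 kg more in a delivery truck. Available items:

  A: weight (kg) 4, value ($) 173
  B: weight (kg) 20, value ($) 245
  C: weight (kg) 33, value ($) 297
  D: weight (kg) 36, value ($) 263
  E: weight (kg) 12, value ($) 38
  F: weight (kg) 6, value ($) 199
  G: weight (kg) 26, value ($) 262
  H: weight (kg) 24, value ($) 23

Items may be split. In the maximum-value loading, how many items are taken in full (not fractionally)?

Greedy by value/weight ratio, highest first.
Ratios (sorted): A 43.25, F 33.17, B 12.25, G 10.08, C 9.00, D 7.31, E 3.17, H 0.96
take A (4 @ 173); take F (6 @ 199); take B (20 @ 245); take 24/26 of G → 241.85. Capacity used 54/54.
3 item(s) taken whole; one partial (take 24/26 of G).

3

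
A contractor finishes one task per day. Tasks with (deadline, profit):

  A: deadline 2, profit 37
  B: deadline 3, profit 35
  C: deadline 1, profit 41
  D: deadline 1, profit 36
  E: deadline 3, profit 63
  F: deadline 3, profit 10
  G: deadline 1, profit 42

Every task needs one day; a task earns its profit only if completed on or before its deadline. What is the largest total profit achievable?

Sort by profit descending; place each in the latest free slot ≤ its deadline.
By profit: E(d3,63), G(d1,42), C(d1,41), A(d2,37), D(d1,36), B(d3,35), F(d3,10)
E→slot 3; G→slot 1; C skipped; A→slot 2; D skipped; B skipped; F skipped.
Profit = 42 + 37 + 63 = 142

142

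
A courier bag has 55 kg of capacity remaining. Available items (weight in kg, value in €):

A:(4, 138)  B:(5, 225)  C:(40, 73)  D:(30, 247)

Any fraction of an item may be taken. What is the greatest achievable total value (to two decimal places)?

639.20

Ratios (sorted): B 45.00, A 34.50, D 8.23, C 1.82
take B (5 @ 225); take A (4 @ 138); take D (30 @ 247); take 16/40 of C → 29.20. Capacity used 55/55.
Total value = 639.20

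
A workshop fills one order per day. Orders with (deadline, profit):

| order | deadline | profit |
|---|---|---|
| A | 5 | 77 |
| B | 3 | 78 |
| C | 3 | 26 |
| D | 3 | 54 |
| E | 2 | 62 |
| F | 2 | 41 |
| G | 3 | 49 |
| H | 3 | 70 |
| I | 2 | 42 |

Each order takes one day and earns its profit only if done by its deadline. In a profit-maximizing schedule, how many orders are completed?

4

Profit order: B=78 A=77 H=70 E=62 D=54 G=49 I=42 F=41 C=26
Assign: B→slot 3, A→slot 5, H→slot 2, E→slot 1, D skipped, G skipped, I skipped, F skipped, C skipped.
Slots: [1:E] [2:H] [3:B] [5:A]
4 of 9 scheduled.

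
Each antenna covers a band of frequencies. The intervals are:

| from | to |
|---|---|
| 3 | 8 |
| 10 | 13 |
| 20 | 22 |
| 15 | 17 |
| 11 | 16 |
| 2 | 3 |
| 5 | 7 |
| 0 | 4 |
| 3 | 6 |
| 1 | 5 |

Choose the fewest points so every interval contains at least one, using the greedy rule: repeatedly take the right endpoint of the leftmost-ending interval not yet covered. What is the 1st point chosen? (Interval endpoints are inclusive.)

Sort by right endpoint; whenever an interval is uncovered, place a point at its right end.
Sorted: [2,3] [0,4] [1,5] [3,6] [5,7] [3,8] [10,13] [11,16] [15,17] [20,22]
{[2,3],[0,4],[1,5],[3,6]} hit by 3; {[5,7],[3,8]} hit by 7; {[10,13],[11,16]} hit by 13; {[15,17]} hit by 17; {[20,22]} hit by 22.
Points: 3, 7, 13, 17, 22 (5 total).

3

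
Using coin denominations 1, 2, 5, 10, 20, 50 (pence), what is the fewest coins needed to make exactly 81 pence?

81 − 1×50→31 − 1×20→11 − 1×10→1 − 1×1→0
Total coins = 1 + 1 + 1 + 1 = 4

4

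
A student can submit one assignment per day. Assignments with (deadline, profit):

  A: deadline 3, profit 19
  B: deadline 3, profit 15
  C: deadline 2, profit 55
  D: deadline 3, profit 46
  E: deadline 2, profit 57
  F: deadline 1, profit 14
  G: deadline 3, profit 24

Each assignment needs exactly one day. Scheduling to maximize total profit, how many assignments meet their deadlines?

3

Take jobs in profit order; each goes to the latest open slot no later than its deadline.
Profit order: E=57 C=55 D=46 G=24 A=19 B=15 F=14
Assign: E→slot 2, C→slot 1, D→slot 3, G skipped, A skipped, B skipped, F skipped.
Slots: [1:C] [2:E] [3:D]
3 of 7 scheduled.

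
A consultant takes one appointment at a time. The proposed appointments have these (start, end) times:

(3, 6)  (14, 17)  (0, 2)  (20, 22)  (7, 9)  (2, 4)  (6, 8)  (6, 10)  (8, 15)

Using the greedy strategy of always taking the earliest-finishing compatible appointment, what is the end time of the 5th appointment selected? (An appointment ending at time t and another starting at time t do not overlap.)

22

By end time: (0,2), (2,4), (3,6), (6,8), (7,9), (6,10), (8,15), (14,17), (20,22).
Pick (0,2); next start ≥ 2 → (2,4); next start ≥ 4 → (6,8); next start ≥ 8 → (8,15); next start ≥ 15 → (20,22).
Selected: (0,2) (2,4) (6,8) (8,15) (20,22)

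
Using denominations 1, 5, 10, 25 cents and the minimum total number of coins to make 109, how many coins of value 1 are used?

Greedy: take as many of the largest coin as possible, then repeat with the remainder.
109 − 4×25→9 − 1×5→4 − 4×1→0
Count of 1: 4

4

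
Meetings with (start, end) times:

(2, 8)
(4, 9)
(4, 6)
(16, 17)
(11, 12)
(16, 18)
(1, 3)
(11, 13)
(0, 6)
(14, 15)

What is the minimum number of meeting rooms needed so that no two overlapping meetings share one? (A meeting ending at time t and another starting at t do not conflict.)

The answer is the maximum number of intervals overlapping at any instant.
starts: [0, 1, 2, 4, 4, 11, 11, 14, 16, 16]
ends:   [3, 6, 6, 8, 9, 12, 13, 15, 17, 18]
s0→1 s1→2 s2→3 e3→2 s4→3 s4→4  — peak 4.

4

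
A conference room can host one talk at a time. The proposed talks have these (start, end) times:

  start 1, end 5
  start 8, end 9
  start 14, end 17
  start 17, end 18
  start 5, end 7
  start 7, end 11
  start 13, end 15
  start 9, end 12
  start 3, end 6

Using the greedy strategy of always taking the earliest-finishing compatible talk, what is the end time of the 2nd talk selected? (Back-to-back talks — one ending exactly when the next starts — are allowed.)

Sort by end time and greedily take each interval whose start is ≥ the last chosen end.
Sorted by end: (1,5)  (3,6)  (5,7)  (8,9)  (7,11)  (9,12)  (13,15)  (14,17)  (17,18)
take (1,5); take (5,7); take (8,9); take (9,12); take (13,15); skip (14,17); take (17,18).
Selected: (1,5) (5,7) (8,9) (9,12) (13,15) (17,18)

7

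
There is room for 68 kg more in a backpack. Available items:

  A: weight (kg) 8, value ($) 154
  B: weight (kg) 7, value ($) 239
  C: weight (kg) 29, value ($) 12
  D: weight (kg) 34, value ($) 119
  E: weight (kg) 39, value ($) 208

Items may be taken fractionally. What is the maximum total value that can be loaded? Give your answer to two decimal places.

650.00

Order: B (239/7=34.14) > A (154/8=19.25) > E (208/39=5.33) > D (119/34=3.50) > C (12/29=0.41)
Fill: take B (7 @ 239) → take A (8 @ 154) → take E (39 @ 208) → take 14/34 of D → 49.00; 68/68 used.
Total value = 650.00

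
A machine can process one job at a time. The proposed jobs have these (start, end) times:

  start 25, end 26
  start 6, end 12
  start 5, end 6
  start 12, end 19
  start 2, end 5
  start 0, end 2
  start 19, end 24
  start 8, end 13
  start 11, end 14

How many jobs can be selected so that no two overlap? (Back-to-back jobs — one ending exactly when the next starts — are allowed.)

Sorted by end: (0,2)  (2,5)  (5,6)  (6,12)  (8,13)  (11,14)  (12,19)  (19,24)  (25,26)
take (0,2); take (2,5); take (5,6); take (6,12); skip (8,13); take (12,19); take (19,24); take (25,26).
Selected 7 jobs.

7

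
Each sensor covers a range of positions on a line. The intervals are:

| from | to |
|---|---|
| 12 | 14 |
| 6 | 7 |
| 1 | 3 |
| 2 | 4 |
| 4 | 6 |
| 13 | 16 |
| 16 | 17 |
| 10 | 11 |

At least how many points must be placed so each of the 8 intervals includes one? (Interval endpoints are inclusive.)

5

Process intervals by earliest right end; each time one isn't hit yet, stab at its right endpoint.
By right end: [1,3]  [2,4]  [4,6]  [6,7]  [10,11]  [12,14]  [13,16]  [16,17]
[1,3] uncovered → point at 3; [4,6] uncovered → point at 6; [10,11] uncovered → point at 11; [12,14] uncovered → point at 14; [16,17] uncovered → point at 17.
Points: 3, 6, 11, 14, 17 (5 total).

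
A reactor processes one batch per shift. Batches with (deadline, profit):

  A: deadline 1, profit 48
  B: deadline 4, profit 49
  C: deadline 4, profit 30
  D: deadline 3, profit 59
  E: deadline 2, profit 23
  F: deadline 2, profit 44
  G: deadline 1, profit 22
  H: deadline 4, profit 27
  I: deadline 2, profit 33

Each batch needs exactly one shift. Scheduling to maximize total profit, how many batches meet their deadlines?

By profit: D(d3,59), B(d4,49), A(d1,48), F(d2,44), I(d2,33), C(d4,30), H(d4,27), E(d2,23), G(d1,22)
D→slot 3; B→slot 4; A→slot 1; F→slot 2; I skipped; C skipped; H skipped; E skipped; G skipped.
4 of 9 scheduled.

4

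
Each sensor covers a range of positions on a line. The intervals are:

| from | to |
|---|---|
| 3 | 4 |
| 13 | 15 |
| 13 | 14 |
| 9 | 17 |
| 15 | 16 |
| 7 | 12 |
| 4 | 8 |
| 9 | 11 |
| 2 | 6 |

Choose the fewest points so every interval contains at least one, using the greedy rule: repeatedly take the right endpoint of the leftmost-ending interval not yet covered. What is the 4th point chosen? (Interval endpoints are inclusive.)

16

Process intervals by earliest right end; each time one isn't hit yet, stab at its right endpoint.
By right end: [3,4]  [2,6]  [4,8]  [9,11]  [7,12]  [13,14]  [13,15]  [15,16]  [9,17]
[3,4] uncovered → point at 4; [9,11] uncovered → point at 11; [13,14] uncovered → point at 14; [15,16] uncovered → point at 16.
Points: 4, 11, 14, 16 (4 total).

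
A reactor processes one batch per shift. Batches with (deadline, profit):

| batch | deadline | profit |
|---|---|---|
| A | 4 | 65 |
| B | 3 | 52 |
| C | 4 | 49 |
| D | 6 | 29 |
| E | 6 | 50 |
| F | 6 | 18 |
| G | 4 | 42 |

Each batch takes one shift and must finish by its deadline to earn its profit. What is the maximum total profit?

287

By profit: A(d4,65), B(d3,52), E(d6,50), C(d4,49), G(d4,42), D(d6,29), F(d6,18)
A→slot 4; B→slot 3; E→slot 6; C→slot 2; G→slot 1; D→slot 5; F skipped.
Profit = 42 + 49 + 52 + 65 + 29 + 50 = 287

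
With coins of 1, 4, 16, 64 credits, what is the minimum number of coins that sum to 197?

Use the largest denomination that fits, subtract, and repeat.
197 − 3×64→5 − 1×4→1 − 1×1→0
Total coins = 3 + 1 + 1 = 5

5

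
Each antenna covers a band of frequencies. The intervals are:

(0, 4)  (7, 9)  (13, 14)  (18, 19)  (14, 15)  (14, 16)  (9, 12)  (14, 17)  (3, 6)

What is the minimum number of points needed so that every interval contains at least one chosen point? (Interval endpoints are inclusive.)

By right end: [0,4]  [3,6]  [7,9]  [9,12]  [13,14]  [14,15]  [14,16]  [14,17]  [18,19]
[0,4] uncovered → point at 4; [7,9] uncovered → point at 9; [13,14] uncovered → point at 14; [18,19] uncovered → point at 19.
Points: 4, 9, 14, 19 (4 total).

4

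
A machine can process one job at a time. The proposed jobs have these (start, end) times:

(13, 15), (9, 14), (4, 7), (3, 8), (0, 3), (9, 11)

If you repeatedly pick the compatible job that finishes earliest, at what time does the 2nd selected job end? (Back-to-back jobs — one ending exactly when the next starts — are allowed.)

Sorted by end: (0,3)  (4,7)  (3,8)  (9,11)  (9,14)  (13,15)
take (0,3); take (4,7); skip (3,8); take (9,11); take (13,15).
Selected: (0,3) (4,7) (9,11) (13,15)

7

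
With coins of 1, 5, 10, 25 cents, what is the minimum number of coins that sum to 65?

4

65 − 2×25→15 − 1×10→5 − 1×5→0
Total coins = 2 + 1 + 1 = 4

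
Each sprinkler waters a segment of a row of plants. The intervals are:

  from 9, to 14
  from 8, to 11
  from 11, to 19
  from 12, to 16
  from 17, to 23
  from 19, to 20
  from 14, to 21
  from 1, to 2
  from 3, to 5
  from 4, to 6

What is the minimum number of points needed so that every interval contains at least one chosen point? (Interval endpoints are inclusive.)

5

Sort by right endpoint; whenever an interval is uncovered, place a point at its right end.
Sorted: [1,2] [3,5] [4,6] [8,11] [9,14] [12,16] [11,19] [19,20] [14,21] [17,23]
{[1,2]} hit by 2; {[3,5],[4,6]} hit by 5; {[8,11],[9,14]} hit by 11; {[12,16],[11,19]} hit by 16; {[19,20],[14,21],[17,23]} hit by 20.
Points: 2, 5, 11, 16, 20 (5 total).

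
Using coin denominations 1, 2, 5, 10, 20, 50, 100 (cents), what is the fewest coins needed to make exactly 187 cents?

187 = 1×100 + 1×50 + 1×20 + 1×10 + 1×5 + 1×2
Total coins = 1 + 1 + 1 + 1 + 1 + 1 = 6

6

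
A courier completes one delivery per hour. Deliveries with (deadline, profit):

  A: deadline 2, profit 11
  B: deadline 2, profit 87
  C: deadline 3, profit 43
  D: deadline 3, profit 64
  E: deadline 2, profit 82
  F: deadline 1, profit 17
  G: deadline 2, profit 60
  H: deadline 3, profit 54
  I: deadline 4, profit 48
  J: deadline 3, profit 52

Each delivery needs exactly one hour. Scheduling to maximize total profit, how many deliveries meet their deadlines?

Sort by profit descending; place each in the latest free slot ≤ its deadline.
By profit: B(d2,87), E(d2,82), D(d3,64), G(d2,60), H(d3,54), J(d3,52), I(d4,48), C(d3,43), F(d1,17), A(d2,11)
B→slot 2; E→slot 1; D→slot 3; G skipped; H skipped; J skipped; I→slot 4; C skipped; F skipped; A skipped.
4 of 10 scheduled.

4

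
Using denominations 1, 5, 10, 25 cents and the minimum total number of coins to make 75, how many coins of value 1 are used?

75 = 3×25
Count of 1: 0

0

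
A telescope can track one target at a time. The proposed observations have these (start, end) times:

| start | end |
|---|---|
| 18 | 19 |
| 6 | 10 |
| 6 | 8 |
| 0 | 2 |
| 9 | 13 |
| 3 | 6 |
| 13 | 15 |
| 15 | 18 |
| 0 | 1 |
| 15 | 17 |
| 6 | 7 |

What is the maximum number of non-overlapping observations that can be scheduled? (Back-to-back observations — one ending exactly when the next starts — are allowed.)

7

Sort by end time and greedily take each interval whose start is ≥ the last chosen end.
Sorted by end: (0,1)  (0,2)  (3,6)  (6,7)  (6,8)  (6,10)  (9,13)  (13,15)  (15,17)  (15,18)  (18,19)
take (0,1); take (3,6); take (6,7); skip (6,8); take (9,13); take (13,15); take (15,17); skip (15,18); take (18,19).
Selected 7 observations.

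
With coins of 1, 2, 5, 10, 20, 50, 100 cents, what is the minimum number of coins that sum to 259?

Greedy: take as many of the largest coin as possible, then repeat with the remainder.
259 = 2×100 + 1×50 + 1×5 + 2×2
Total coins = 2 + 1 + 1 + 2 = 6

6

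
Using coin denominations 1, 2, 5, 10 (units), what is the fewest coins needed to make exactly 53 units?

53 − 5×10→3 − 1×2→1 − 1×1→0
Total coins = 5 + 1 + 1 = 7

7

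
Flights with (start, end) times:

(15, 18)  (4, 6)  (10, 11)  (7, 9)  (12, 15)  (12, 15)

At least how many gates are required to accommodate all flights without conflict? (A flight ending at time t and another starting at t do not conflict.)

2

Count concurrent intervals with a sweep; the peak is the room count.
starts: [4, 7, 10, 12, 12, 15]
ends:   [6, 9, 11, 15, 15, 18]
s4→1 e6→0 s7→1 e9→0 s10→1 e11→0 s12→1 s12→2  — peak 2.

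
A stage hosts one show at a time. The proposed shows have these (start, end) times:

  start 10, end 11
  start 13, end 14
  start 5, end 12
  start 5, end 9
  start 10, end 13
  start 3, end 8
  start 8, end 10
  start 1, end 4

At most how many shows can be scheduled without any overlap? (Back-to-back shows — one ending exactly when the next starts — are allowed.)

Sort by end time and greedily take each interval whose start is ≥ the last chosen end.
By end time: (1,4), (3,8), (5,9), (8,10), (10,11), (5,12), (10,13), (13,14).
Pick (1,4); next start ≥ 4 → (5,9); next start ≥ 9 → (10,11); next start ≥ 11 → (13,14).
Selected 4 shows.

4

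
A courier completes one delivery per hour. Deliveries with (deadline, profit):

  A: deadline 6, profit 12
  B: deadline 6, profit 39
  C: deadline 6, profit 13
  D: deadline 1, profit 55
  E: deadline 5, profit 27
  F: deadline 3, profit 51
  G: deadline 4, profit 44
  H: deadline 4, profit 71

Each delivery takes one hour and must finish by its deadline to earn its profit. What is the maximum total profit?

By profit: H(d4,71), D(d1,55), F(d3,51), G(d4,44), B(d6,39), E(d5,27), C(d6,13), A(d6,12)
H→slot 4; D→slot 1; F→slot 3; G→slot 2; B→slot 6; E→slot 5; C skipped; A skipped.
Profit = 55 + 44 + 51 + 71 + 27 + 39 = 287

287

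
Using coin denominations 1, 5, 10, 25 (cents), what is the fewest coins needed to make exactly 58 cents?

6

Use the largest denomination that fits, subtract, and repeat.
58 = 2×25 + 1×5 + 3×1
Total coins = 2 + 1 + 3 = 6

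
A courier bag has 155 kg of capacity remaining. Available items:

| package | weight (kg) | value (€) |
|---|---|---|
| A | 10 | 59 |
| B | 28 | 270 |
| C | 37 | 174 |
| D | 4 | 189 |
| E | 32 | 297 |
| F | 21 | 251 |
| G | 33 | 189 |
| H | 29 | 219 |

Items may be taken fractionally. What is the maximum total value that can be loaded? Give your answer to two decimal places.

Greedy by value/weight ratio, highest first.
Order: D (189/4=47.25) > F (251/21=11.95) > B (270/28=9.64) > E (297/32=9.28) > H (219/29=7.55) > A (59/10=5.90) > G (189/33=5.73) > C (174/37=4.70)
Fill: take D (4 @ 189) → take F (21 @ 251) → take B (28 @ 270) → take E (32 @ 297) → take H (29 @ 219) → take A (10 @ 59) → take 31/33 of G → 177.55; 155/155 used.
Total value = 1462.55

1462.55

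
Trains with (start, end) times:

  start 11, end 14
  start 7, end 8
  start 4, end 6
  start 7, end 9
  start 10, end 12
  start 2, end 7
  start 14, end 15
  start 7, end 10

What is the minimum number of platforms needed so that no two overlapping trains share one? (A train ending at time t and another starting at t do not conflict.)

Count concurrent intervals with a sweep; the peak is the room count.
Events (time:±→running): 2:+→1 4:+→2 6:-→1 7:-→0 7:+→1 7:+→2 7:+→3 … peak 3.

3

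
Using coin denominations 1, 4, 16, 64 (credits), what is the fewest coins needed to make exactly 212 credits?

5

212 = 3×64 + 1×16 + 1×4
Total coins = 3 + 1 + 1 = 5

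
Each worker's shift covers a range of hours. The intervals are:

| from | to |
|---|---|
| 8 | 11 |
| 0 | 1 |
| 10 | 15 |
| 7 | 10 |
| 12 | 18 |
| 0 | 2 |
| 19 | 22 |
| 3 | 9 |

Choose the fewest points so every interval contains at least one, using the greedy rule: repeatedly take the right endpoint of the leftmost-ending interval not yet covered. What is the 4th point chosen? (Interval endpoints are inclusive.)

Sorted: [0,1] [0,2] [3,9] [7,10] [8,11] [10,15] [12,18] [19,22]
{[0,1],[0,2]} hit by 1; {[3,9],[7,10],[8,11]} hit by 9; {[10,15],[12,18]} hit by 15; {[19,22]} hit by 22.
Points: 1, 9, 15, 22 (4 total).

22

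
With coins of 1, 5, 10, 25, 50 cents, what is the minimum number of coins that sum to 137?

137 = 2×50 + 1×25 + 1×10 + 2×1
Total coins = 2 + 1 + 1 + 2 = 6

6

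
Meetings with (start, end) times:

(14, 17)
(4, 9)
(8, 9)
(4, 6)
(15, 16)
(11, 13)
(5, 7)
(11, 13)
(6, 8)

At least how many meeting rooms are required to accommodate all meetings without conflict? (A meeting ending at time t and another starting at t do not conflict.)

The answer is the maximum number of intervals overlapping at any instant.
Events (time:±→running): 4:+→1 4:+→2 5:+→3 … peak 3.

3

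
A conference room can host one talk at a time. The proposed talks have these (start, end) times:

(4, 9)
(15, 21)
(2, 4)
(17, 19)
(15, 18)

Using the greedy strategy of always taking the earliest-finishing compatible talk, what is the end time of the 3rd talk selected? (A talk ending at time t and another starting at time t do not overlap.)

By end time: (2,4), (4,9), (15,18), (17,19), (15,21).
Pick (2,4); next start ≥ 4 → (4,9); next start ≥ 9 → (15,18).
Selected: (2,4) (4,9) (15,18)

18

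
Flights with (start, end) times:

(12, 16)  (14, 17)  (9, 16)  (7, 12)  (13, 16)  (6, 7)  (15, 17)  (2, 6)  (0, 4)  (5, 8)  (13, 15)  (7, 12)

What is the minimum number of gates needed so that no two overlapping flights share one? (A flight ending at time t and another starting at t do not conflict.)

5

Count concurrent intervals with a sweep; the peak is the room count.
starts: [0, 2, 5, 6, 7, 7, 9, 12, 13, 13, 14, 15]
ends:   [4, 6, 7, 8, 12, 12, 15, 16, 16, 16, 17, 17]
s0→1 s2→2 e4→1 s5→2 e6→1 s6→2 e7→1 s7→2 s7→3 e8→2 s9→3 e12→2 e12→1 s12→2 s13→3 s13→4 s14→5  — peak 5.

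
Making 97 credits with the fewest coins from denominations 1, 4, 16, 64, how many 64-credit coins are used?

97 = 1×64 + 2×16 + 1×1
Count of 64: 1

1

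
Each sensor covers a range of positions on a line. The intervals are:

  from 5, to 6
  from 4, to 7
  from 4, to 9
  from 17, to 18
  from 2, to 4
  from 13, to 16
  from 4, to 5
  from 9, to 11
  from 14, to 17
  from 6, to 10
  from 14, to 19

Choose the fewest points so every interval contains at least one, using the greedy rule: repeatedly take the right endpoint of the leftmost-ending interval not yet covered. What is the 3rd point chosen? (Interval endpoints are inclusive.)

Sort by right endpoint; whenever an interval is uncovered, place a point at its right end.
Sorted: [2,4] [4,5] [5,6] [4,7] [4,9] [6,10] [9,11] [13,16] [14,17] [17,18] [14,19]
{[2,4],[4,5]} hit by 4; {[5,6],[4,7],[4,9],[6,10]} hit by 6; {[9,11]} hit by 11; {[13,16],[14,17]} hit by 16; {[17,18],[14,19]} hit by 18.
Points: 4, 6, 11, 16, 18 (5 total).

11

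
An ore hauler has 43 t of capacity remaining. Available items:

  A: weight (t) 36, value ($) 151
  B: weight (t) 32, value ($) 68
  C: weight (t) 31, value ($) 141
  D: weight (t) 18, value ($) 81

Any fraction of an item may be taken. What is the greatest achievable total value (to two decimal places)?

Sort by value per unit weight and fill in that order.
Ratios (sorted): C 4.55, D 4.50, A 4.19, B 2.12
take C (31 @ 141); take 12/18 of D → 54.00. Capacity used 43/43.
Total value = 195.00

195.00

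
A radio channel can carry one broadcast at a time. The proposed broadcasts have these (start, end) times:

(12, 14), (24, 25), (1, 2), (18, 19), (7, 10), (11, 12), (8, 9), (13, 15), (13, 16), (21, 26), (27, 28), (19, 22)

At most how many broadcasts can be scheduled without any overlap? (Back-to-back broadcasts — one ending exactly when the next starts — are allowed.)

Order by finish time; keep every interval that doesn't clash with the previous kept one.
By end time: (1,2), (8,9), (7,10), (11,12), (12,14), (13,15), (13,16), (18,19), (19,22), (24,25), (21,26), (27,28).
Pick (1,2); next start ≥ 2 → (8,9); next start ≥ 9 → (11,12); next start ≥ 12 → (12,14); next start ≥ 14 → (18,19); next start ≥ 19 → (19,22); next start ≥ 22 → (24,25); next start ≥ 25 → (27,28).
Selected 8 broadcasts.

8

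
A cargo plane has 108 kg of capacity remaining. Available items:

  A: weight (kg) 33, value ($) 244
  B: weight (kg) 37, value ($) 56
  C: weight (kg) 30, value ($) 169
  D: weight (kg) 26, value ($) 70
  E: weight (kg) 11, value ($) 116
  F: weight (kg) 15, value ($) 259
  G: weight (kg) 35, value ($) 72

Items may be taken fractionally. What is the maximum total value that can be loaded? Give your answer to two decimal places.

839.15

Sort by value per unit weight and fill in that order.
Order: F (259/15=17.27) > E (116/11=10.55) > A (244/33=7.39) > C (169/30=5.63) > D (70/26=2.69) > G (72/35=2.06) > B (56/37=1.51)
Fill: take F (15 @ 259) → take E (11 @ 116) → take A (33 @ 244) → take C (30 @ 169) → take 19/26 of D → 51.15; 108/108 used.
Total value = 839.15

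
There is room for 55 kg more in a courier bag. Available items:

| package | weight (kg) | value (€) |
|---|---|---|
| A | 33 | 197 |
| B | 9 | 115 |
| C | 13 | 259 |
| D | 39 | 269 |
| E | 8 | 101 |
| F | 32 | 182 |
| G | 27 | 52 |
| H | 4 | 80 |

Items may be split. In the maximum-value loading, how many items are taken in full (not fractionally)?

Sort by value per unit weight and fill in that order.
Order: H (80/4=20.00) > C (259/13=19.92) > B (115/9=12.78) > E (101/8=12.62) > D (269/39=6.90) > A (197/33=5.97) > F (182/32=5.69) > G (52/27=1.93)
Fill: take H (4 @ 80) → take C (13 @ 259) → take B (9 @ 115) → take E (8 @ 101) → take 21/39 of D → 144.85; 55/55 used.
4 item(s) taken whole; one partial (take 21/39 of D).

4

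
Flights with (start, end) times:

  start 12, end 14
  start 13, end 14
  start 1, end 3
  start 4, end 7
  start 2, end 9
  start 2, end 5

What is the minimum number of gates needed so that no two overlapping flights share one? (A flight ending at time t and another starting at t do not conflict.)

The answer is the maximum number of intervals overlapping at any instant.
Events (time:±→running): 1:+→1 2:+→2 2:+→3 … peak 3.

3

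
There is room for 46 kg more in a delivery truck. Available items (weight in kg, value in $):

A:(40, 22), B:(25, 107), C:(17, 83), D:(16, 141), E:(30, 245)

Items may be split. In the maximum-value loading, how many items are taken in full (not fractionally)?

2

Sort by value per unit weight and fill in that order.
Ratios (sorted): D 8.81, E 8.17, C 4.88, B 4.28, A 0.55
take D (16 @ 141); take E (30 @ 245). Capacity used 46/46.
2 item(s) taken whole.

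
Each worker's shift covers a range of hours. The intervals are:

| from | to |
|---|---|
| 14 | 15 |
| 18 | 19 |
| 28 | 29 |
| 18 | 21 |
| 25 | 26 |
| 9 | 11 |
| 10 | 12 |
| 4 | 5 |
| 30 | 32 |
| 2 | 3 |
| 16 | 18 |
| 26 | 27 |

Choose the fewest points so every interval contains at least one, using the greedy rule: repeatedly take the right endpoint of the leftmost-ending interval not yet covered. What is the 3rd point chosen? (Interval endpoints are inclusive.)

Process intervals by earliest right end; each time one isn't hit yet, stab at its right endpoint.
Sorted: [2,3] [4,5] [9,11] [10,12] [14,15] [16,18] [18,19] [18,21] [25,26] [26,27] [28,29] [30,32]
{[2,3]} hit by 3; {[4,5]} hit by 5; {[9,11],[10,12]} hit by 11; {[14,15]} hit by 15; {[16,18],[18,19],[18,21]} hit by 18; {[25,26],[26,27]} hit by 26; {[28,29]} hit by 29; {[30,32]} hit by 32.
Points: 3, 5, 11, 15, 18, 26, 29, 32 (8 total).

11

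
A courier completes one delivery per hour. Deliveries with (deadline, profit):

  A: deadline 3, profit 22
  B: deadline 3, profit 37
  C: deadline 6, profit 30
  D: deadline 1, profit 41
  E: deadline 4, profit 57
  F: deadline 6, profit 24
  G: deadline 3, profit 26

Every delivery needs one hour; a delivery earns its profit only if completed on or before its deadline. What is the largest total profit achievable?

Take jobs in profit order; each goes to the latest open slot no later than its deadline.
By profit: E(d4,57), D(d1,41), B(d3,37), C(d6,30), G(d3,26), F(d6,24), A(d3,22)
E→slot 4; D→slot 1; B→slot 3; C→slot 6; G→slot 2; F→slot 5; A skipped.
Profit = 41 + 26 + 37 + 57 + 24 + 30 = 215

215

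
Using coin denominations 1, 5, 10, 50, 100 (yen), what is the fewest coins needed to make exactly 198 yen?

10

Greedy: take as many of the largest coin as possible, then repeat with the remainder.
198 − 1×100→98 − 1×50→48 − 4×10→8 − 1×5→3 − 3×1→0
Total coins = 1 + 1 + 4 + 1 + 3 = 10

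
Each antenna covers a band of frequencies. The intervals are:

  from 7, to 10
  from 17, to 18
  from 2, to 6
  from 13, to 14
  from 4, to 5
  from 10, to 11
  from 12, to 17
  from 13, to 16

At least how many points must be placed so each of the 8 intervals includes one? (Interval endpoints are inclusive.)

4

Process intervals by earliest right end; each time one isn't hit yet, stab at its right endpoint.
By right end: [4,5]  [2,6]  [7,10]  [10,11]  [13,14]  [13,16]  [12,17]  [17,18]
[4,5] uncovered → point at 5; [7,10] uncovered → point at 10; [13,14] uncovered → point at 14; [17,18] uncovered → point at 18.
Points: 5, 10, 14, 18 (4 total).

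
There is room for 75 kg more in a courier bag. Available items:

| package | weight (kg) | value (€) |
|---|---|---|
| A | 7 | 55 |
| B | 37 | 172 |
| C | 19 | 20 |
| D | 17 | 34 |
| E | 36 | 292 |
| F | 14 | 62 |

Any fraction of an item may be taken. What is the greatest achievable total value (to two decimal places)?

Sort by value per unit weight and fill in that order.
Ratios (sorted): E 8.11, A 7.86, B 4.65, F 4.43, D 2.00, C 1.05
take E (36 @ 292); take A (7 @ 55); take 32/37 of B → 148.76. Capacity used 75/75.
Total value = 495.76

495.76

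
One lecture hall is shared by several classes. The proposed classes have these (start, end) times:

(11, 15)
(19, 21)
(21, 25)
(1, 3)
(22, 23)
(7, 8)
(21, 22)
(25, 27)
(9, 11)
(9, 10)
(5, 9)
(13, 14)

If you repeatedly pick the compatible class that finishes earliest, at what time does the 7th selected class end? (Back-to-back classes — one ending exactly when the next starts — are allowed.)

Order by finish time; keep every interval that doesn't clash with the previous kept one.
By end time: (1,3), (7,8), (5,9), (9,10), (9,11), (13,14), (11,15), (19,21), (21,22), (22,23), (21,25), (25,27).
Pick (1,3); next start ≥ 3 → (7,8); next start ≥ 8 → (9,10); next start ≥ 10 → (13,14); next start ≥ 14 → (19,21); next start ≥ 21 → (21,22); next start ≥ 22 → (22,23); next start ≥ 23 → (25,27).
Selected: (1,3) (7,8) (9,10) (13,14) (19,21) (21,22) (22,23) (25,27)

23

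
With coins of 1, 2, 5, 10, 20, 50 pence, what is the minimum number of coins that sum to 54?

54 = 1×50 + 2×2
Total coins = 1 + 2 = 3

3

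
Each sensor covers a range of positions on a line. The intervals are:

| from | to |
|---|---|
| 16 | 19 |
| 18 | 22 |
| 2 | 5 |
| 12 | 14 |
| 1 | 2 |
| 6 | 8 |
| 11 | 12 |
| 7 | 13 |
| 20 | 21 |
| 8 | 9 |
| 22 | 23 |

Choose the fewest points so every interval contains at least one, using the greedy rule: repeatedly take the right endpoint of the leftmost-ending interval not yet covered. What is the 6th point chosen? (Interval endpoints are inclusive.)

Sort by right endpoint; whenever an interval is uncovered, place a point at its right end.
By right end: [1,2]  [2,5]  [6,8]  [8,9]  [11,12]  [7,13]  [12,14]  [16,19]  [20,21]  [18,22]  [22,23]
[1,2] uncovered → point at 2; [6,8] uncovered → point at 8; [11,12] uncovered → point at 12; [16,19] uncovered → point at 19; [20,21] uncovered → point at 21; [22,23] uncovered → point at 23.
Points: 2, 8, 12, 19, 21, 23 (6 total).

23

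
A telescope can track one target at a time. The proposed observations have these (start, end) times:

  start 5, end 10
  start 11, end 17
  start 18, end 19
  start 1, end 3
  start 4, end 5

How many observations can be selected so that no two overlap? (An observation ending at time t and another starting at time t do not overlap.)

5

Greedy by earliest finish: after sorting by end time, pick each interval compatible with the last pick.
Sorted by end: (1,3)  (4,5)  (5,10)  (11,17)  (18,19)
take (1,3); take (4,5); take (5,10); take (11,17); take (18,19).
Selected 5 observations.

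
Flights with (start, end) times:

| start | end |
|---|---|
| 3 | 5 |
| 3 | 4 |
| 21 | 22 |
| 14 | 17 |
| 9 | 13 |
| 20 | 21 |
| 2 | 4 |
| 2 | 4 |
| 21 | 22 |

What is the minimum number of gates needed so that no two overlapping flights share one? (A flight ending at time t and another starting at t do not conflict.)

4

Events (time:±→running): 2:+→1 2:+→2 3:+→3 3:+→4 … peak 4.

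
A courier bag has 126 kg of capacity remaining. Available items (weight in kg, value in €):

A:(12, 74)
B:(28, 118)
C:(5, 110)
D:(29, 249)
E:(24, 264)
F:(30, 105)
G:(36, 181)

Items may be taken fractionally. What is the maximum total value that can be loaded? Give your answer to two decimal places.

962.29

Sort by value per unit weight and fill in that order.
Ratios (sorted): C 22.00, E 11.00, D 8.59, A 6.17, G 5.03, B 4.21, F 3.50
take C (5 @ 110); take E (24 @ 264); take D (29 @ 249); take A (12 @ 74); take G (36 @ 181); take 20/28 of B → 84.29. Capacity used 126/126.
Total value = 962.29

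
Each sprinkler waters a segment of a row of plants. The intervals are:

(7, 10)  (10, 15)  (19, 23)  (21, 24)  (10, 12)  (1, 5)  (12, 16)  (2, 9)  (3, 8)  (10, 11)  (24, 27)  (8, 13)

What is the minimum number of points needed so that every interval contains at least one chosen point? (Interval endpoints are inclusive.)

Sorted: [1,5] [3,8] [2,9] [7,10] [10,11] [10,12] [8,13] [10,15] [12,16] [19,23] [21,24] [24,27]
{[1,5],[3,8],[2,9]} hit by 5; {[7,10],[10,11],[10,12],[8,13],[10,15]} hit by 10; {[12,16]} hit by 16; {[19,23],[21,24]} hit by 23; {[24,27]} hit by 27.
Points: 5, 10, 16, 23, 27 (5 total).

5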